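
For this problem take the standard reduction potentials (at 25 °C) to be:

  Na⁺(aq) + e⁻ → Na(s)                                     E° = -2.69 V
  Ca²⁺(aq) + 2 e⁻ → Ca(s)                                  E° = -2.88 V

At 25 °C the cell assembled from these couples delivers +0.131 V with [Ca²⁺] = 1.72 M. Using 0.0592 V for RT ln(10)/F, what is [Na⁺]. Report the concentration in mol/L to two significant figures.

0.13 M

Na⁺/Na is the cathode, Ca²⁺/Ca the anode: E°cell = +0.19 V, n = 2.
Overall reaction: 2 Na⁺(aq) + Ca(s) → 2 Na(s) + Ca²⁺(aq); Q = [Ca²⁺]^1/[Na⁺]^2.
From E = E° − (0.0592/n) log Q: log Q = (E° − E)·n/0.0592 = (+0.19 − (+0.131))·2/0.0592 = 1.9932.
So 2·log[Na⁺] = 1·log(1.72) − log Q = 0.2355 − (1.9932) = -1.7577; log[Na⁺] = -1.7577 / 2 = -0.8789; [Na⁺] = 10^(-0.8789) ≈ 0.13 M.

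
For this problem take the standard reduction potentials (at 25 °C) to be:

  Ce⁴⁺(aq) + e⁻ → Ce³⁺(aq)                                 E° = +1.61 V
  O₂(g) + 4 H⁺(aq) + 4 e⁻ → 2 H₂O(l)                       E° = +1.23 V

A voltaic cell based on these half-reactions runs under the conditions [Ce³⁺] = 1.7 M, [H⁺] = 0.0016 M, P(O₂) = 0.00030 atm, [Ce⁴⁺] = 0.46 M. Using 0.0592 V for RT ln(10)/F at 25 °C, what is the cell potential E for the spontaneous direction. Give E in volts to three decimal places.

+0.564 V

Ce⁴⁺/Ce³⁺ is the cathode (higher E°), O₂/H₂O the anode: E°cell = +1.61 − (+1.23) = +0.38 V, n = 4.
Overall: 4 Ce⁴⁺(aq) + 2 H₂O(l) → 4 Ce³⁺(aq) + O₂(g) + 4 H⁺(aq)
Q = [Ce³⁺]^4·P(O₂)·[H⁺]^4 / ([Ce⁴⁺]^4); log Q = -12.436.
E = E° − (0.0592/n) log Q = +0.38 − (0.0592/4)(-12.436) = +0.564 V.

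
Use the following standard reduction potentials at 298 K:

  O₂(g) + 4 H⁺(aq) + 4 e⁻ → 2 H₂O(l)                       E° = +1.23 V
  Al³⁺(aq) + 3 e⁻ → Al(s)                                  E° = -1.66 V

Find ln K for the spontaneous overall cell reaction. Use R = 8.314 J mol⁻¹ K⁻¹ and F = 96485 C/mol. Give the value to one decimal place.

Cathode: O₂/H₂O; anode: Al³⁺/Al. E°cell = (+1.23) − (-1.66) = +2.89 V, with n = 12.
ΔG° = −nFE° = −RT ln K, so ln K = nFE°/(RT) = (12)(96485)(+2.89) / ((8.314)(298)) = 1350.556.

1350.6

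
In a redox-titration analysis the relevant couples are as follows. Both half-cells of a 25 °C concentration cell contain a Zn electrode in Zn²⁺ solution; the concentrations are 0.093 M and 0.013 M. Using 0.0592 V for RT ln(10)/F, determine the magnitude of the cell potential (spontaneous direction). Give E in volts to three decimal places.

+0.025 V

For a concentration cell E°cell = 0. The 0.093 M side is the cathode (reduction is favoured where [Zn²⁺] is higher).
With n = 2, E = −(0.0592/2) log([Zn²⁺]ₐₙ/[Zn²⁺]꜀ₐₜ) = −(0.0592/2) log(0.013/0.093) = −(0.0592/2)(-0.855) = +0.025 V.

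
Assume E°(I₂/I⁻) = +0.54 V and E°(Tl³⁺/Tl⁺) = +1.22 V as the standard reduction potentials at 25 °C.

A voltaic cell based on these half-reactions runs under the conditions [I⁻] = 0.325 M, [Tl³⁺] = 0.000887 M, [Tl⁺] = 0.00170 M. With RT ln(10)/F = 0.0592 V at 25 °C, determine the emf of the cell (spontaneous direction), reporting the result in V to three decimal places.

Tl³⁺/Tl⁺ is the cathode (higher E°), I₂/I⁻ the anode: E°cell = +1.22 − (+0.54) = +0.68 V, n = 2.
Overall: Tl³⁺(aq) + 2 I⁻(aq) → Tl⁺(aq) + I₂(s)
Q = [Tl⁺] / ([Tl³⁺]·[I⁻]^2); log Q = 1.259.
E = E° − (0.0592/n) log Q = +0.68 − (0.0592/2)(1.259) = +0.643 V.

+0.643 V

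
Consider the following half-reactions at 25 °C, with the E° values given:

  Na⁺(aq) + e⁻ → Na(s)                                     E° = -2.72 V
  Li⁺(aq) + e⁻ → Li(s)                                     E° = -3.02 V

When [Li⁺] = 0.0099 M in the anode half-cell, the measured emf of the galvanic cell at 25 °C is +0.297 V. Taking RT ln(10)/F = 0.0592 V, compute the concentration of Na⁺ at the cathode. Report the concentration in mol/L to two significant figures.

0.0088 M

Na⁺/Na is the cathode, Li⁺/Li the anode: E°cell = +0.30 V, n = 1.
Overall reaction: Na⁺(aq) + Li(s) → Na(s) + Li⁺(aq); Q = [Li⁺]^1/[Na⁺]^1.
From E = E° − (0.0592/n) log Q: log Q = (E° − E)·n/0.0592 = (+0.30 − (+0.297))·1/0.0592 = 0.0507.
So 1·log[Na⁺] = 1·log(0.0099) − log Q = -2.0044 − (0.0507) = -2.0551; [Na⁺] = 10^(-2.0551) ≈ 0.0088 M.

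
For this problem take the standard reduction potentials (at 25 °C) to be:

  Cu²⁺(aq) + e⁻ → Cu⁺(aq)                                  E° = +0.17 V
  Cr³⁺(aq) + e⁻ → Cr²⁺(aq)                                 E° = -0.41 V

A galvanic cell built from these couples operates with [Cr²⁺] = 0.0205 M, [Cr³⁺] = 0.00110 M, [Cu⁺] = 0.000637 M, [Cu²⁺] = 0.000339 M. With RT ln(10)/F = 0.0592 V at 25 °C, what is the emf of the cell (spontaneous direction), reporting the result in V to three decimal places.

Cu²⁺/Cu⁺ is the cathode (higher E°), Cr³⁺/Cr²⁺ the anode: E°cell = +0.17 − (-0.41) = +0.58 V, n = 1.
Overall: Cu²⁺(aq) + Cr²⁺(aq) → Cu⁺(aq) + Cr³⁺(aq)
Q = [Cu⁺]·[Cr³⁺] / ([Cu²⁺]·[Cr²⁺]); log Q = -0.996.
E = E° − (0.0592/n) log Q = +0.58 − (0.0592/1)(-0.996) = +0.639 V.

+0.639 V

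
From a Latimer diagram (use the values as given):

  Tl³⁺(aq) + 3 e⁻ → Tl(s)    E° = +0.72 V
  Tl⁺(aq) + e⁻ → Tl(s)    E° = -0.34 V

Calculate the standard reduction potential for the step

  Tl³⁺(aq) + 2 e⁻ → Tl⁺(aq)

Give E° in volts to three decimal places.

+1.250 V

Sequential free energies add, so n₃E°₃ = n₁E°₁ + n₂E°₂.
With n₃ = 3, and the known step contributing 1×(-0.34) V, the unknown satisfies 2·E° = 3×(+0.72) − 1×(-0.34) = +2.500.
E° = +2.500 / 2 = +1.250 V.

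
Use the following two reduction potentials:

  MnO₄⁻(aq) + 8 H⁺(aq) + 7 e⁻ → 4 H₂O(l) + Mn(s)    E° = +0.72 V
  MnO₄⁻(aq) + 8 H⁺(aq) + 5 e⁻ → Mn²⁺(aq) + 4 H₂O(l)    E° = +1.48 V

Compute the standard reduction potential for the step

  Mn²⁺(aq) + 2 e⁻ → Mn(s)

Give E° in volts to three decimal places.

-1.180 V

Sequential free energies add, so n₃E°₃ = n₁E°₁ + n₂E°₂.
With n₃ = 7, and the known step contributing 5×(+1.48) V, the unknown satisfies 2·E° = 7×(+0.72) − 5×(+1.48) = -2.360.
E° = -2.360 / 2 = -1.180 V.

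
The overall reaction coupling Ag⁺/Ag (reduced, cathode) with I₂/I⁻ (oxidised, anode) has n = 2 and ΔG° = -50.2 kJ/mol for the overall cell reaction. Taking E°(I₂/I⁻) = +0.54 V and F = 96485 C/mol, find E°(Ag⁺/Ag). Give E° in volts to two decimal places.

+0.80 V

E°cell = −ΔG°/(nF) = −(-50.2×10³)/((2)(96485)) = +0.260 V.
Since Ag⁺/Ag is the cathode and I₂/I⁻ the anode, E°cell = E°(Ag⁺/Ag) − E°(I₂/I⁻).
So E°(Ag⁺/Ag) = E°cell + E°(I₂/I⁻) = +0.260 + (+0.54) = +0.80 V.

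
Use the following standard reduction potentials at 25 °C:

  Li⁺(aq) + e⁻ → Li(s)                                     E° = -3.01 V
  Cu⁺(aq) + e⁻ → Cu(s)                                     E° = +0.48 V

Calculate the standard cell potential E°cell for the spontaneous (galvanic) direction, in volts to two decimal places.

+3.49 V

The Cu⁺/Cu couple has the higher reduction potential, so it is the cathode; Li⁺/Li is oxidised at the anode.
E°cell = E°(cathode) − E°(anode) = (+0.48) − (-3.01) = +3.49 V.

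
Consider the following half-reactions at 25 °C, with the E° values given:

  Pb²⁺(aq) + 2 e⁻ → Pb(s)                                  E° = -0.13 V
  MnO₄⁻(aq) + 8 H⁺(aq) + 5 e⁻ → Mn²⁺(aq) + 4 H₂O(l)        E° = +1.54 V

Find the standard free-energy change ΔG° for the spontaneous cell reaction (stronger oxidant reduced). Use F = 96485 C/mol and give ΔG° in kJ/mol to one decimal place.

MnO₄⁻/Mn²⁺ (E° = +1.54 V) is the cathode; Pb²⁺/Pb (E° = -0.13 V) is the anode, so E°cell = +1.67 V.
Balancing electrons gives n = 10 (lcm of 5 and 2).
ΔG° = −nFE° = −(10)(96485)(+1.67) = -1,611,300 J = -1611.3 kJ/mol.

-1611.3 kJ/mol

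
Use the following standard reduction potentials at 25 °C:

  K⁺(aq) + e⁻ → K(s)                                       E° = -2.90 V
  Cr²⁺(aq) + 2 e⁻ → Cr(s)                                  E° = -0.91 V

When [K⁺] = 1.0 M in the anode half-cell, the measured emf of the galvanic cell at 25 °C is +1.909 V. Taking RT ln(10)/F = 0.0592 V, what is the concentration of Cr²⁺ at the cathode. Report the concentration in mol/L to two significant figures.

Cr²⁺/Cr is the cathode, K⁺/K the anode: E°cell = +1.99 V, n = 2.
Overall reaction: Cr²⁺(aq) + 2 K(s) → Cr(s) + 2 K⁺(aq); Q = [K⁺]^2/[Cr²⁺]^1.
From E = E° − (0.0592/n) log Q: log Q = (E° − E)·n/0.0592 = (+1.99 − (+1.909))·2/0.0592 = 2.7365.
So 1·log[Cr²⁺] = 2·log(1) − log Q = 0.0000 − (2.7365) = -2.7365; [Cr²⁺] = 10^(-2.7365) ≈ 0.0018 M.

0.0018 M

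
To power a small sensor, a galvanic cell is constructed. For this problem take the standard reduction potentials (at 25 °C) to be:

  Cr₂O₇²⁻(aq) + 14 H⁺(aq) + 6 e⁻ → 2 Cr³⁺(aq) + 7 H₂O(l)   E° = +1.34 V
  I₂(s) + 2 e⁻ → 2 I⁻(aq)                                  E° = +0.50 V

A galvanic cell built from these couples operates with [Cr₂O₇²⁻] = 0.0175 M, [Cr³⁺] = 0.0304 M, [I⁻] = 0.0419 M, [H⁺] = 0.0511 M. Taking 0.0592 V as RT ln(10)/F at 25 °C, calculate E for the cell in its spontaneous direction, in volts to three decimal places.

+0.593 V

Cr₂O₇²⁻/Cr³⁺ is the cathode (higher E°), I₂/I⁻ the anode: E°cell = +1.34 − (+0.50) = +0.84 V, n = 6.
Overall: Cr₂O₇²⁻(aq) + 14 H⁺(aq) + 6 I⁻(aq) → 2 Cr³⁺(aq) + 7 H₂O(l) + 3 I₂(s)
Q = [Cr³⁺]^2 / ([Cr₂O₇²⁻]·[H⁺]^14·[I⁻]^6); log Q = 25.072.
E = E° − (0.0592/n) log Q = +0.84 − (0.0592/6)(25.072) = +0.593 V.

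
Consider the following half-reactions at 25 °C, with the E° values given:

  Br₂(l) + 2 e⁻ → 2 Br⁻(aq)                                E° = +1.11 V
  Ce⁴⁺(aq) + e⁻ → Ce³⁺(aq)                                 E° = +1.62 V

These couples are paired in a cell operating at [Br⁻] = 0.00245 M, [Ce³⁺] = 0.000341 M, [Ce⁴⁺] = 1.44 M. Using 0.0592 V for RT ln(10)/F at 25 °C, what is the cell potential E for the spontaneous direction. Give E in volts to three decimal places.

Ce⁴⁺/Ce³⁺ is the cathode (higher E°), Br₂/Br⁻ the anode: E°cell = +1.62 − (+1.11) = +0.51 V, n = 2.
Overall: 2 Ce⁴⁺(aq) + 2 Br⁻(aq) → 2 Ce³⁺(aq) + Br₂(l)
Q = [Ce³⁺]^2 / ([Ce⁴⁺]^2·[Br⁻]^2); log Q = -2.030.
E = E° − (0.0592/n) log Q = +0.51 − (0.0592/2)(-2.030) = +0.570 V.

+0.570 V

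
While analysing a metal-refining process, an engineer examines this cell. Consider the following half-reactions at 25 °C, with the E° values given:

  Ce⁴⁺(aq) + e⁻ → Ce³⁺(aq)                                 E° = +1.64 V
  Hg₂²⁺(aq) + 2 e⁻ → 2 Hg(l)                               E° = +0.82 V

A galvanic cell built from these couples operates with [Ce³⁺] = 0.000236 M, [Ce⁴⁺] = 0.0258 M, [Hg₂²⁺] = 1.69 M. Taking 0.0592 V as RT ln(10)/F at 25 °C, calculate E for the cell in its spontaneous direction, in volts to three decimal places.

Ce⁴⁺/Ce³⁺ is the cathode (higher E°), Hg₂²⁺/Hg the anode: E°cell = +1.64 − (+0.82) = +0.82 V, n = 2.
Overall: 2 Ce⁴⁺(aq) + 2 Hg(l) → 2 Ce³⁺(aq) + Hg₂²⁺(aq)
Q = [Ce³⁺]^2·[Hg₂²⁺] / ([Ce⁴⁺]^2); log Q = -3.850.
E = E° − (0.0592/n) log Q = +0.82 − (0.0592/2)(-3.850) = +0.934 V.

+0.934 V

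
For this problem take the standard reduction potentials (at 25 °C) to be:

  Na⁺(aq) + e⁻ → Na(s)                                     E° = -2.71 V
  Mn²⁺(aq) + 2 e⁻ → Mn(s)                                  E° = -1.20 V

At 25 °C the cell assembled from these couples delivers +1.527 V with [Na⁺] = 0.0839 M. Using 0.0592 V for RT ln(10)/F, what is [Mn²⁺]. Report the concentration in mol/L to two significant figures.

0.026 M

Mn²⁺/Mn is the cathode, Na⁺/Na the anode: E°cell = +1.51 V, n = 2.
Overall reaction: Mn²⁺(aq) + 2 Na(s) → Mn(s) + 2 Na⁺(aq); Q = [Na⁺]^2/[Mn²⁺]^1.
From E = E° − (0.0592/n) log Q: log Q = (E° − E)·n/0.0592 = (+1.51 − (+1.527))·2/0.0592 = -0.5743.
So 1·log[Mn²⁺] = 2·log(0.0839) − log Q = -2.1525 − (-0.5743) = -1.5782; [Mn²⁺] = 10^(-1.5782) ≈ 0.026 M.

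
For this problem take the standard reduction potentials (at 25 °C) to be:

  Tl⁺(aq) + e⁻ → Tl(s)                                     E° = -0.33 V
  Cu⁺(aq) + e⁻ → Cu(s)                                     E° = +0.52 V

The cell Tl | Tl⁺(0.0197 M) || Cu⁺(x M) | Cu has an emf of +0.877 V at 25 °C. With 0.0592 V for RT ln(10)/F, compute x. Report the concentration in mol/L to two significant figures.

0.056 M

Cu⁺/Cu is the cathode, Tl⁺/Tl the anode: E°cell = +0.85 V, n = 1.
Overall reaction: Cu⁺(aq) + Tl(s) → Cu(s) + Tl⁺(aq); Q = [Tl⁺]^1/[Cu⁺]^1.
From E = E° − (0.0592/n) log Q: log Q = (E° − E)·n/0.0592 = (+0.85 − (+0.877))·1/0.0592 = -0.4561.
So 1·log[Cu⁺] = 1·log(0.0197) − log Q = -1.7055 − (-0.4561) = -1.2494; [Cu⁺] = 10^(-1.2494) ≈ 0.056 M.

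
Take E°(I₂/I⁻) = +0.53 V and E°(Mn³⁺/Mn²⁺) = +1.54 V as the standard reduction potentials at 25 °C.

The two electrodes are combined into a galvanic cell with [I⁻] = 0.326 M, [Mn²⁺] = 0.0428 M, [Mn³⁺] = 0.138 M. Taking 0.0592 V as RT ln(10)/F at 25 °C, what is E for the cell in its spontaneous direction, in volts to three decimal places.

+1.011 V

Mn³⁺/Mn²⁺ is the cathode (higher E°), I₂/I⁻ the anode: E°cell = +1.54 − (+0.53) = +1.01 V, n = 2.
Overall: 2 Mn³⁺(aq) + 2 I⁻(aq) → 2 Mn²⁺(aq) + I₂(s)
Q = [Mn²⁺]^2 / ([Mn³⁺]^2·[I⁻]^2); log Q = -0.043.
E = E° − (0.0592/n) log Q = +1.01 − (0.0592/2)(-0.043) = +1.011 V.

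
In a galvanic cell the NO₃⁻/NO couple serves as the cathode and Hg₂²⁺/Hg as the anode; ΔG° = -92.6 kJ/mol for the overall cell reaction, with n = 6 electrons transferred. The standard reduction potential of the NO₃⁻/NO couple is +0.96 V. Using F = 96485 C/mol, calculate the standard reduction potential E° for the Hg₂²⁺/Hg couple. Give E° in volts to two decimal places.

+0.80 V

E°cell = −ΔG°/(nF) = −(-92.6×10³)/((6)(96485)) = +0.160 V.
Since NO₃⁻/NO is the cathode and Hg₂²⁺/Hg the anode, E°cell = E°(NO₃⁻/NO) − E°(Hg₂²⁺/Hg).
So E°(Hg₂²⁺/Hg) = E°(NO₃⁻/NO) − E°cell = (+0.96) − (+0.160) = +0.80 V.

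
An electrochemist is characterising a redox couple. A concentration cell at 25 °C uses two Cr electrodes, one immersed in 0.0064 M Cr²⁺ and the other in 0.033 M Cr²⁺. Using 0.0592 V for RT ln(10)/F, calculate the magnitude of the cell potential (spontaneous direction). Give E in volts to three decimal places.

For a concentration cell E°cell = 0. The 0.033 M side is the cathode (reduction is favoured where [Cr²⁺] is higher).
With n = 2, E = −(0.0592/2) log([Cr²⁺]ₐₙ/[Cr²⁺]꜀ₐₜ) = −(0.0592/2) log(0.0064/0.033) = −(0.0592/2)(-0.712) = +0.021 V.

+0.021 V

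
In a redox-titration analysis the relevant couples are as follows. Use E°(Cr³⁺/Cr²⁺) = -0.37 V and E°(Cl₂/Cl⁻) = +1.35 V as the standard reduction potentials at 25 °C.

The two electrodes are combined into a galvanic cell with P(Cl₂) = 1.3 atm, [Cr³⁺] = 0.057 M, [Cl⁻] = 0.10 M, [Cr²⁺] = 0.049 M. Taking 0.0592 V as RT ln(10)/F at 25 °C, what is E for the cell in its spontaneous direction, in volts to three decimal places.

+1.779 V

Cl₂/Cl⁻ is the cathode (higher E°), Cr³⁺/Cr²⁺ the anode: E°cell = +1.35 − (-0.37) = +1.72 V, n = 2.
Overall: Cl₂(g) + 2 Cr²⁺(aq) → 2 Cl⁻(aq) + 2 Cr³⁺(aq)
Q = [Cl⁻]^2·[Cr³⁺]^2 / (P(Cl₂)·[Cr²⁺]^2); log Q = -1.983.
E = E° − (0.0592/n) log Q = +1.72 − (0.0592/2)(-1.983) = +1.779 V.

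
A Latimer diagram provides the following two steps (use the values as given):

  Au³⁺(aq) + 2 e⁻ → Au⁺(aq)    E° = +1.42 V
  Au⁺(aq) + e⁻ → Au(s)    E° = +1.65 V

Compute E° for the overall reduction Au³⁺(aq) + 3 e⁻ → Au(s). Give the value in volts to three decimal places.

+1.497 V

Standard free energies of sequential steps add: ΔG°₃ = ΔG°₁ + ΔG°₂, so n₃E°₃ = n₁E°₁ + n₂E°₂.
E°₃ = (2×+1.42 + 1×+1.65) / 3 = (+4.490) / 3 = +1.497 V.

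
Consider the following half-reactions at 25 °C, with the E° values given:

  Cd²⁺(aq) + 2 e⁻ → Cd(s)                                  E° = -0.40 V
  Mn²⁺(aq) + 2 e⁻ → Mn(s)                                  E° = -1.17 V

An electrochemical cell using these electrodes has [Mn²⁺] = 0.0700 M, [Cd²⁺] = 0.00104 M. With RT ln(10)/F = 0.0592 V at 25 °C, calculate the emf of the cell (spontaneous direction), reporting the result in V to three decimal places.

Cd²⁺/Cd is the cathode (higher E°), Mn²⁺/Mn the anode: E°cell = -0.40 − (-1.17) = +0.77 V, n = 2.
Overall: Cd²⁺(aq) + Mn(s) → Cd(s) + Mn²⁺(aq)
Q = [Mn²⁺] / ([Cd²⁺]); log Q = 1.828.
E = E° − (0.0592/n) log Q = +0.77 − (0.0592/2)(1.828) = +0.716 V.

+0.716 V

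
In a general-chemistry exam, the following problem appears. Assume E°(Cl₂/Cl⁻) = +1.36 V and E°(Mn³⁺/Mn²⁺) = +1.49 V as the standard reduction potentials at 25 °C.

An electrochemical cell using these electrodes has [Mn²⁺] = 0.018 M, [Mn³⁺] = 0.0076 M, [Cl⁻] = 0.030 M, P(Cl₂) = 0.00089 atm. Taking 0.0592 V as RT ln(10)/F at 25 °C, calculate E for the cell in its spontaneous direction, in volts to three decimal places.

+0.108 V

Mn³⁺/Mn²⁺ is the cathode (higher E°), Cl₂/Cl⁻ the anode: E°cell = +1.49 − (+1.36) = +0.13 V, n = 2.
Overall: 2 Mn³⁺(aq) + 2 Cl⁻(aq) → 2 Mn²⁺(aq) + Cl₂(g)
Q = [Mn²⁺]^2·P(Cl₂) / ([Mn³⁺]^2·[Cl⁻]^2); log Q = 0.744.
E = E° − (0.0592/n) log Q = +0.13 − (0.0592/2)(0.744) = +0.108 V.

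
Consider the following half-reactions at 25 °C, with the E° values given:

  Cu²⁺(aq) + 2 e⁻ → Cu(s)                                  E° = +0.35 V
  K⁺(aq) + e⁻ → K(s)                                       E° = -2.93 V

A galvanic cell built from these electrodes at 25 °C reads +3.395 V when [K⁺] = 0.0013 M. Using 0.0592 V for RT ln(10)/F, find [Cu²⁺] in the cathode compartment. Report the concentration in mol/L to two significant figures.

Cu²⁺/Cu is the cathode, K⁺/K the anode: E°cell = +3.28 V, n = 2.
Overall reaction: Cu²⁺(aq) + 2 K(s) → Cu(s) + 2 K⁺(aq); Q = [K⁺]^2/[Cu²⁺]^1.
From E = E° − (0.0592/n) log Q: log Q = (E° − E)·n/0.0592 = (+3.28 − (+3.395))·2/0.0592 = -3.8851.
So 1·log[Cu²⁺] = 2·log(0.0013) − log Q = -5.7721 − (-3.8851) = -1.8870; [Cu²⁺] = 10^(-1.8870) ≈ 0.013 M.

0.013 M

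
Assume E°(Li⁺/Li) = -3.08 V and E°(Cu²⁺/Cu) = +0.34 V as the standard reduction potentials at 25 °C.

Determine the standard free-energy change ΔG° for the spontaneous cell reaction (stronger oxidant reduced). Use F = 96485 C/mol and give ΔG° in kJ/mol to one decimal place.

Cu²⁺/Cu (E° = +0.34 V) is the cathode; Li⁺/Li (E° = -3.08 V) is the anode, so E°cell = +3.42 V.
Balancing electrons gives n = 2 (lcm of 2 and 1).
ΔG° = −nFE° = −(2)(96485)(+3.42) = -659,957 J = -660.0 kJ/mol.

-660.0 kJ/mol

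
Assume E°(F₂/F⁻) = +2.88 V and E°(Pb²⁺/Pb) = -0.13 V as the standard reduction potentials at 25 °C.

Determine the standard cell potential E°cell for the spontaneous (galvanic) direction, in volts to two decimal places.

+3.01 V

The F₂/F⁻ couple has the higher reduction potential, so it is the cathode; Pb²⁺/Pb is oxidised at the anode.
E°cell = E°(cathode) − E°(anode) = (+2.88) − (-0.13) = +3.01 V.
Since E°cell > 0, the reaction is spontaneous under standard conditions.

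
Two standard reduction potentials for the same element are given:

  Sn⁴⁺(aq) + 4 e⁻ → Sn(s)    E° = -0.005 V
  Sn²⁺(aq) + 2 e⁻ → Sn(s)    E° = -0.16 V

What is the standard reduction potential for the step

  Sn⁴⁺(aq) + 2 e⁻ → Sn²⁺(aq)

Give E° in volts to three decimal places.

+0.150 V

Sequential free energies add, so n₃E°₃ = n₁E°₁ + n₂E°₂.
With n₃ = 4, and the known step contributing 2×(-0.16) V, the unknown satisfies 2·E° = 4×(-0.005) − 2×(-0.16) = +0.300.
E° = +0.300 / 2 = +0.150 V.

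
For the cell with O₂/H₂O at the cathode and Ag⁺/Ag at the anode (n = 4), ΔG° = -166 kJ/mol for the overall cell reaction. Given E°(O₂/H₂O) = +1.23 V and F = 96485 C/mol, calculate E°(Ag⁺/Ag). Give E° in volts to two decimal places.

E°cell = −ΔG°/(nF) = −(-166×10³)/((4)(96485)) = +0.430 V.
Since O₂/H₂O is the cathode and Ag⁺/Ag the anode, E°cell = E°(O₂/H₂O) − E°(Ag⁺/Ag).
So E°(Ag⁺/Ag) = E°(O₂/H₂O) − E°cell = (+1.23) − (+0.430) = +0.80 V.

+0.80 V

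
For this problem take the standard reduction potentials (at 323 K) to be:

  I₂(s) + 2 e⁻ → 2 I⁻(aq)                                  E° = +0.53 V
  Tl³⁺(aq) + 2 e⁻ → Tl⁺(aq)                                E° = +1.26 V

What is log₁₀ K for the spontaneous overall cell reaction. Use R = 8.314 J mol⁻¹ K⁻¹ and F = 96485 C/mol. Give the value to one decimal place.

Cathode: Tl³⁺/Tl⁺; anode: I₂/I⁻. E°cell = (+1.26) − (+0.53) = +0.73 V, with n = 2.
ΔG° = −nFE° = −RT ln K, so ln K = nFE°/(RT) = (2)(96485)(+0.73) / ((8.314)(323)) = 52.457.
log₁₀ K = 52.457 / ln 10 = 22.8.

22.8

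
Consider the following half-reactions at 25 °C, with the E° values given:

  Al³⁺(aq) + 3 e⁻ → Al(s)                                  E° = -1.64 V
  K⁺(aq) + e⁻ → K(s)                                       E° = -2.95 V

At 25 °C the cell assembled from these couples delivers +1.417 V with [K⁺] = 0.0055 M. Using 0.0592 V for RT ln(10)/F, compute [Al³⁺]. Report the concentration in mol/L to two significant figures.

0.044 M

Al³⁺/Al is the cathode, K⁺/K the anode: E°cell = +1.31 V, n = 3.
Overall reaction: Al³⁺(aq) + 3 K(s) → Al(s) + 3 K⁺(aq); Q = [K⁺]^3/[Al³⁺]^1.
From E = E° − (0.0592/n) log Q: log Q = (E° − E)·n/0.0592 = (+1.31 − (+1.417))·3/0.0592 = -5.4223.
So 1·log[Al³⁺] = 3·log(0.0055) − log Q = -6.7789 − (-5.4223) = -1.3566; [Al³⁺] = 10^(-1.3566) ≈ 0.044 M.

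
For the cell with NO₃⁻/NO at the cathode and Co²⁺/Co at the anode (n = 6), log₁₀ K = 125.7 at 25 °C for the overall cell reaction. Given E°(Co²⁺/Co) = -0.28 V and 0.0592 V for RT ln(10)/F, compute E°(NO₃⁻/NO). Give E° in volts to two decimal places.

E°cell = (0.0592/n)·log K = (0.0592/6)(125.7) = +1.240 V.
Since NO₃⁻/NO is the cathode and Co²⁺/Co the anode, E°cell = E°(NO₃⁻/NO) − E°(Co²⁺/Co).
So E°(NO₃⁻/NO) = E°cell + E°(Co²⁺/Co) = +1.240 + (-0.28) = +0.96 V.

+0.96 V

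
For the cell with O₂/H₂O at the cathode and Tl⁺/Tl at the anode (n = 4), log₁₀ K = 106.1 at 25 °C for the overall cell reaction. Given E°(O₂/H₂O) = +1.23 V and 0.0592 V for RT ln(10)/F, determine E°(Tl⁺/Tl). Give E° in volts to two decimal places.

-0.34 V

E°cell = (0.0592/n)·log K = (0.0592/4)(106.1) = +1.570 V.
Since O₂/H₂O is the cathode and Tl⁺/Tl the anode, E°cell = E°(O₂/H₂O) − E°(Tl⁺/Tl).
So E°(Tl⁺/Tl) = E°(O₂/H₂O) − E°cell = (+1.23) − (+1.570) = -0.34 V.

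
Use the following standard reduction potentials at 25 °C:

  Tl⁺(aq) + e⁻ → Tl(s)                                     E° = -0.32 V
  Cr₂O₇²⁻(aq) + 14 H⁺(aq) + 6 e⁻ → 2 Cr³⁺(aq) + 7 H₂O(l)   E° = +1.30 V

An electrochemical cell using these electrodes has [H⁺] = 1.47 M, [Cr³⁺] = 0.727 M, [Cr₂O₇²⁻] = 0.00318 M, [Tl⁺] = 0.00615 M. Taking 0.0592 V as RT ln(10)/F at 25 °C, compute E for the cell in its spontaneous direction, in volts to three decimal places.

+1.752 V

Cr₂O₇²⁻/Cr³⁺ is the cathode (higher E°), Tl⁺/Tl the anode: E°cell = +1.30 − (-0.32) = +1.62 V, n = 6.
Overall: Cr₂O₇²⁻(aq) + 14 H⁺(aq) + 6 Tl(s) → 2 Cr³⁺(aq) + 7 H₂O(l) + 6 Tl⁺(aq)
Q = [Cr³⁺]^2·[Tl⁺]^6 / ([Cr₂O₇²⁻]·[H⁺]^14); log Q = -13.389.
E = E° − (0.0592/n) log Q = +1.62 − (0.0592/6)(-13.389) = +1.752 V.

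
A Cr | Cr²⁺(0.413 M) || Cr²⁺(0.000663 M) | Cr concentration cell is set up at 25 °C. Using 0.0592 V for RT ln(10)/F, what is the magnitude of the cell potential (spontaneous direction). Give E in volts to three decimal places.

For a concentration cell E°cell = 0. The 0.413 M side is the cathode (reduction is favoured where [Cr²⁺] is higher).
With n = 2, E = −(0.0592/2) log([Cr²⁺]ₐₙ/[Cr²⁺]꜀ₐₜ) = −(0.0592/2) log(0.000663/0.413) = −(0.0592/2)(-2.794) = +0.083 V.

+0.083 V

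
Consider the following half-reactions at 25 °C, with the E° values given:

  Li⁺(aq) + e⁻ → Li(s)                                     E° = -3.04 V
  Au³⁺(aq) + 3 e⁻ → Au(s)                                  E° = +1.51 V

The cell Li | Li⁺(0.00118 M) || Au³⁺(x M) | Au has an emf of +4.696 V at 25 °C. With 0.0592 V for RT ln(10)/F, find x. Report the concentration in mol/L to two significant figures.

Au³⁺/Au is the cathode, Li⁺/Li the anode: E°cell = +4.55 V, n = 3.
Overall reaction: Au³⁺(aq) + 3 Li(s) → Au(s) + 3 Li⁺(aq); Q = [Li⁺]^3/[Au³⁺]^1.
From E = E° − (0.0592/n) log Q: log Q = (E° − E)·n/0.0592 = (+4.55 − (+4.696))·3/0.0592 = -7.3986.
So 1·log[Au³⁺] = 3·log(0.00118) − log Q = -8.7844 − (-7.3986) = -1.3858; [Au³⁺] = 10^(-1.3858) ≈ 0.041 M.

0.041 M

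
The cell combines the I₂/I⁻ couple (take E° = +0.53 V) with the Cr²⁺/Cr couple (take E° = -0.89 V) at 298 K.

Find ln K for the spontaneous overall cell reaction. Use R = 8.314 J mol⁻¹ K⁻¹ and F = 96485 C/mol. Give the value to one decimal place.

Cathode: I₂/I⁻; anode: Cr²⁺/Cr. E°cell = (+0.53) − (-0.89) = +1.42 V, with n = 2.
ΔG° = −nFE° = −RT ln K, so ln K = nFE°/(RT) = (2)(96485)(+1.42) / ((8.314)(298)) = 110.599.

110.6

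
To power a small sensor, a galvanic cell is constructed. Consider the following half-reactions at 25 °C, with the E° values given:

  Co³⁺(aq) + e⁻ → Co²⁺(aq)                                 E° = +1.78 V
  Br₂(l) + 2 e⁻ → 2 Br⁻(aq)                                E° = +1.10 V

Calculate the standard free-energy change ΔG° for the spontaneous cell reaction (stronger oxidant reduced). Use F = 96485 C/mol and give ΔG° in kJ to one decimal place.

-131.2 kJ

Co³⁺/Co²⁺ (E° = +1.78 V) is the cathode; Br₂/Br⁻ (E° = +1.10 V) is the anode, so E°cell = +0.68 V.
Balancing electrons gives n = 2 (lcm of 1 and 2).
ΔG° = −nFE° = −(2)(96485)(+0.68) = -131,220 J = -131.2 kJ.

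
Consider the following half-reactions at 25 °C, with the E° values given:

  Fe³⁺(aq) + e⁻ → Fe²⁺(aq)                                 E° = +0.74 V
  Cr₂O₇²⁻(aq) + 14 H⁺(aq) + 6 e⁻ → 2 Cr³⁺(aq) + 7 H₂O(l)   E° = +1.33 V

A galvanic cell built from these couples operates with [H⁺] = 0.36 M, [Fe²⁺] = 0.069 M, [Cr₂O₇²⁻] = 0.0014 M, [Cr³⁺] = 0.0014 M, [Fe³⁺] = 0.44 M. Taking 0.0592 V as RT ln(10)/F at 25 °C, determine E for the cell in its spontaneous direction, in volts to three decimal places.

Cr₂O₇²⁻/Cr³⁺ is the cathode (higher E°), Fe³⁺/Fe²⁺ the anode: E°cell = +1.33 − (+0.74) = +0.59 V, n = 6.
Overall: Cr₂O₇²⁻(aq) + 14 H⁺(aq) + 6 Fe²⁺(aq) → 2 Cr³⁺(aq) + 7 H₂O(l) + 6 Fe³⁺(aq)
Q = [Cr³⁺]^2·[Fe³⁺]^6 / ([Cr₂O₇²⁻]·[H⁺]^14·[Fe²⁺]^6); log Q = 8.186.
E = E° − (0.0592/n) log Q = +0.59 − (0.0592/6)(8.186) = +0.509 V.

+0.509 V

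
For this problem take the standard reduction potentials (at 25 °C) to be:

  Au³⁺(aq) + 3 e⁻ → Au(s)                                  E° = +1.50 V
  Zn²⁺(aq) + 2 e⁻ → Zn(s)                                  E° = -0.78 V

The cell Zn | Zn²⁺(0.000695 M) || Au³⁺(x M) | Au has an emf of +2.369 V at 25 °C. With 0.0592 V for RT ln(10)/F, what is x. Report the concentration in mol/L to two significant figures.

Au³⁺/Au is the cathode, Zn²⁺/Zn the anode: E°cell = +2.28 V, n = 6.
Overall reaction: 2 Au³⁺(aq) + 3 Zn(s) → 2 Au(s) + 3 Zn²⁺(aq); Q = [Zn²⁺]^3/[Au³⁺]^2.
From E = E° − (0.0592/n) log Q: log Q = (E° − E)·n/0.0592 = (+2.28 − (+2.369))·6/0.0592 = -9.0203.
So 2·log[Au³⁺] = 3·log(0.000695) − log Q = -9.4740 − (-9.0203) = -0.4537; log[Au³⁺] = -0.4537 / 2 = -0.2268; [Au³⁺] = 10^(-0.2268) ≈ 0.59 M.

0.59 M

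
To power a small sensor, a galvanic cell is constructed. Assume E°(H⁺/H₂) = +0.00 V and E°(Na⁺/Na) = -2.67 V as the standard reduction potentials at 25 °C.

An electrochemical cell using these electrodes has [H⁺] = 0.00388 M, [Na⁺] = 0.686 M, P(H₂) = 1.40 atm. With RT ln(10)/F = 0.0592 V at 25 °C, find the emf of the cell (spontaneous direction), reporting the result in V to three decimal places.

+2.533 V

H⁺/H₂ is the cathode (higher E°), Na⁺/Na the anode: E°cell = +0.00 − (-2.67) = +2.67 V, n = 2.
Overall: 2 H⁺(aq) + 2 Na(s) → H₂(g) + 2 Na⁺(aq)
Q = P(H₂)·[Na⁺]^2 / ([H⁺]^2); log Q = 4.641.
E = E° − (0.0592/n) log Q = +2.67 − (0.0592/2)(4.641) = +2.533 V.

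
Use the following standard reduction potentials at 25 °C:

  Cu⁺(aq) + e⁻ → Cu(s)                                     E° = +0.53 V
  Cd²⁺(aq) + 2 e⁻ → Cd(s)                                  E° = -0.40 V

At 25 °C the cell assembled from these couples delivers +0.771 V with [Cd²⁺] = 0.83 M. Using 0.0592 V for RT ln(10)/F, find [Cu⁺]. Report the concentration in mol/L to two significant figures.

0.0019 M

Cu⁺/Cu is the cathode, Cd²⁺/Cd the anode: E°cell = +0.93 V, n = 2.
Overall reaction: 2 Cu⁺(aq) + Cd(s) → 2 Cu(s) + Cd²⁺(aq); Q = [Cd²⁺]^1/[Cu⁺]^2.
From E = E° − (0.0592/n) log Q: log Q = (E° − E)·n/0.0592 = (+0.93 − (+0.771))·2/0.0592 = 5.3716.
So 2·log[Cu⁺] = 1·log(0.83) − log Q = -0.0809 − (5.3716) = -5.4525; log[Cu⁺] = -5.4525 / 2 = -2.7262; [Cu⁺] = 10^(-2.7262) ≈ 0.0019 M.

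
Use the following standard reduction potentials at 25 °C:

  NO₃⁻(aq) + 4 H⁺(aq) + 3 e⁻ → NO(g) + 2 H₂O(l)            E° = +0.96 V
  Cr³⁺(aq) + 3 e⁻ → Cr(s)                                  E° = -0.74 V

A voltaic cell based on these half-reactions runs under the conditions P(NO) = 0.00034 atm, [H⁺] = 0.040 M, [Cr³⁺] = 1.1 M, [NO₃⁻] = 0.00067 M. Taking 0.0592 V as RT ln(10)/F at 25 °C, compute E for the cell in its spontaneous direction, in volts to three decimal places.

NO₃⁻/NO is the cathode (higher E°), Cr³⁺/Cr the anode: E°cell = +0.96 − (-0.74) = +1.70 V, n = 3.
Overall: NO₃⁻(aq) + 4 H⁺(aq) + Cr(s) → NO(g) + 2 H₂O(l) + Cr³⁺(aq)
Q = P(NO)·[Cr³⁺] / ([NO₃⁻]·[H⁺]^4); log Q = 5.339.
E = E° − (0.0592/n) log Q = +1.70 − (0.0592/3)(5.339) = +1.595 V.

+1.595 V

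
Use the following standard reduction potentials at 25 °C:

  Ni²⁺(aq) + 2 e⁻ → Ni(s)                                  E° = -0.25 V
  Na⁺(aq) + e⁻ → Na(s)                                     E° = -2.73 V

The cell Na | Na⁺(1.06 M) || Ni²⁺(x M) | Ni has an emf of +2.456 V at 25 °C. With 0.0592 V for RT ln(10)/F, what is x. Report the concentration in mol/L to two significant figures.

Ni²⁺/Ni is the cathode, Na⁺/Na the anode: E°cell = +2.48 V, n = 2.
Overall reaction: Ni²⁺(aq) + 2 Na(s) → Ni(s) + 2 Na⁺(aq); Q = [Na⁺]^2/[Ni²⁺]^1.
From E = E° − (0.0592/n) log Q: log Q = (E° − E)·n/0.0592 = (+2.48 − (+2.456))·2/0.0592 = 0.8108.
So 1·log[Ni²⁺] = 2·log(1.06) − log Q = 0.0506 − (0.8108) = -0.7602; [Ni²⁺] = 10^(-0.7602) ≈ 0.17 M.

0.17 M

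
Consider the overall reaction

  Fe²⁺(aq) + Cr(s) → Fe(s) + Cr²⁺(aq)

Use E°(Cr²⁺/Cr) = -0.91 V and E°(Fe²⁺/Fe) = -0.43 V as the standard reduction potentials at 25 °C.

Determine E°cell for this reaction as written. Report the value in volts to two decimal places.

The Fe²⁺/Fe couple has the higher reduction potential, so it is the cathode; Cr²⁺/Cr is oxidised at the anode.
E°cell = E°(cathode) − E°(anode) = (-0.43) − (-0.91) = +0.48 V.

+0.48 V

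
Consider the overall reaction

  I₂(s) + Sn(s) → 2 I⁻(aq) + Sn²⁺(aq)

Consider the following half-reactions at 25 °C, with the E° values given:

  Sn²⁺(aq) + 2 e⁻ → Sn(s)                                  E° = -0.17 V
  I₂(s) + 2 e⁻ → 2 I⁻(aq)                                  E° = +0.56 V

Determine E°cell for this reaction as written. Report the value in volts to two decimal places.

+0.73 V

The I₂/I⁻ couple has the higher reduction potential, so it is the cathode; Sn²⁺/Sn is oxidised at the anode.
E°cell = E°(cathode) − E°(anode) = (+0.56) − (-0.17) = +0.73 V.
Since E°cell > 0, the reaction is spontaneous under standard conditions.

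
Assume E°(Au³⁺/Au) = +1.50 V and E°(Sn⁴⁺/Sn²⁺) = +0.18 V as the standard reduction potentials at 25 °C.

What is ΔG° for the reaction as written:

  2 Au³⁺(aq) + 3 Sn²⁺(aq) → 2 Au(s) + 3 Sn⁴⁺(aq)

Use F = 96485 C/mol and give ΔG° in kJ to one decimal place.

-764.2 kJ

As written, Au³⁺/Au is reduced (cathode) and Sn⁴⁺/Sn²⁺ is oxidised (anode), so E°cell = (+1.50) − (+0.18) = +1.32 V.
Balancing electrons gives n = 6.
ΔG° = −nFE° = −(6)(96485)(+1.32) = -764,161 J = -764.2 kJ.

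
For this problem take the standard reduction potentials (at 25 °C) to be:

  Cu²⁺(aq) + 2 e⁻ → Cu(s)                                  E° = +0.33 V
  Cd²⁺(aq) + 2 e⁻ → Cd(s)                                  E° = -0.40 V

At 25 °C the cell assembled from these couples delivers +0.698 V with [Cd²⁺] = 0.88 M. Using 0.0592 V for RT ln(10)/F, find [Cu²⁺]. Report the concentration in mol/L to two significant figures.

0.073 M

Cu²⁺/Cu is the cathode, Cd²⁺/Cd the anode: E°cell = +0.73 V, n = 2.
Overall reaction: Cu²⁺(aq) + Cd(s) → Cu(s) + Cd²⁺(aq); Q = [Cd²⁺]^1/[Cu²⁺]^1.
From E = E° − (0.0592/n) log Q: log Q = (E° − E)·n/0.0592 = (+0.73 − (+0.698))·2/0.0592 = 1.0811.
So 1·log[Cu²⁺] = 1·log(0.88) − log Q = -0.0555 − (1.0811) = -1.1366; [Cu²⁺] = 10^(-1.1366) ≈ 0.073 M.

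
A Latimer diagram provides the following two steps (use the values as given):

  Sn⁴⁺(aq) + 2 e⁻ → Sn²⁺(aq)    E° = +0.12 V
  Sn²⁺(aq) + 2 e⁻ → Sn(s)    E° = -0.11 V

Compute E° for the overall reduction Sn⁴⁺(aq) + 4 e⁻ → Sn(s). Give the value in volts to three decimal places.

Adding the free-energy changes (−nFE°) of the two steps gives −n₃FE°₃ = −n₁FE°₁ − n₂FE°₂.
E°₃ = (2×+0.12 + 2×-0.11) / 4 = (+0.020) / 4 = +0.005 V.

+0.005 V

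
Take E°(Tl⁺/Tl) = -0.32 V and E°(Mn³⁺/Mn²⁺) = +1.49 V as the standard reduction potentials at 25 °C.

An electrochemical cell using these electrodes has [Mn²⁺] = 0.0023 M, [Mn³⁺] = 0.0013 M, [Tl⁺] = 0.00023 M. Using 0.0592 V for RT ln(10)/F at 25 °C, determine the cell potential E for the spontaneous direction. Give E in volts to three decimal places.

Mn³⁺/Mn²⁺ is the cathode (higher E°), Tl⁺/Tl the anode: E°cell = +1.49 − (-0.32) = +1.81 V, n = 1.
Overall: Mn³⁺(aq) + Tl(s) → Mn²⁺(aq) + Tl⁺(aq)
Q = [Mn²⁺]·[Tl⁺] / ([Mn³⁺]); log Q = -3.390.
E = E° − (0.0592/n) log Q = +1.81 − (0.0592/1)(-3.390) = +2.011 V.

+2.011 V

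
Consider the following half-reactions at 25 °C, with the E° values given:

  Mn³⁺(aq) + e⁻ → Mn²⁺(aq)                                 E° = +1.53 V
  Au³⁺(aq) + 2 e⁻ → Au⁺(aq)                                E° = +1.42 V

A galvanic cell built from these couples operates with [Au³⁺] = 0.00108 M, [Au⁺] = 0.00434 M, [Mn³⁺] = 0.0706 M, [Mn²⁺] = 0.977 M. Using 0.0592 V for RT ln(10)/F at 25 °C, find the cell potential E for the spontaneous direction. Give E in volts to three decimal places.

Mn³⁺/Mn²⁺ is the cathode (higher E°), Au³⁺/Au⁺ the anode: E°cell = +1.53 − (+1.42) = +0.11 V, n = 2.
Overall: 2 Mn³⁺(aq) + Au⁺(aq) → 2 Mn²⁺(aq) + Au³⁺(aq)
Q = [Mn²⁺]^2·[Au³⁺] / ([Mn³⁺]^2·[Au⁺]); log Q = 1.678.
E = E° − (0.0592/n) log Q = +0.11 − (0.0592/2)(1.678) = +0.060 V.

+0.060 V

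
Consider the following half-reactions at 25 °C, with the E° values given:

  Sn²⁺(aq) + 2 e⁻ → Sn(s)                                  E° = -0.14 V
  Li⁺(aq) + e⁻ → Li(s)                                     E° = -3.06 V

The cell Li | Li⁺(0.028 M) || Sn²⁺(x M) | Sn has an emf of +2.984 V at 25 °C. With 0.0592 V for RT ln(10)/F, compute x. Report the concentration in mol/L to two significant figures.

0.11 M

Sn²⁺/Sn is the cathode, Li⁺/Li the anode: E°cell = +2.92 V, n = 2.
Overall reaction: Sn²⁺(aq) + 2 Li(s) → Sn(s) + 2 Li⁺(aq); Q = [Li⁺]^2/[Sn²⁺]^1.
From E = E° − (0.0592/n) log Q: log Q = (E° − E)·n/0.0592 = (+2.92 − (+2.984))·2/0.0592 = -2.1622.
So 1·log[Sn²⁺] = 2·log(0.028) − log Q = -3.1057 − (-2.1622) = -0.9435; [Sn²⁺] = 10^(-0.9435) ≈ 0.11 M.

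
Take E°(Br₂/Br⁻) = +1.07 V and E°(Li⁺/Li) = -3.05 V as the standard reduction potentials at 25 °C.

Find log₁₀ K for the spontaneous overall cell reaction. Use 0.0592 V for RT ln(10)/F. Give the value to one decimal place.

Cathode: Br₂/Br⁻; anode: Li⁺/Li. E°cell = +4.12 V, n = 2.
log K = nE°cell / 0.0592 = (2)(+4.12) / 0.0592 = 139.2.

139.2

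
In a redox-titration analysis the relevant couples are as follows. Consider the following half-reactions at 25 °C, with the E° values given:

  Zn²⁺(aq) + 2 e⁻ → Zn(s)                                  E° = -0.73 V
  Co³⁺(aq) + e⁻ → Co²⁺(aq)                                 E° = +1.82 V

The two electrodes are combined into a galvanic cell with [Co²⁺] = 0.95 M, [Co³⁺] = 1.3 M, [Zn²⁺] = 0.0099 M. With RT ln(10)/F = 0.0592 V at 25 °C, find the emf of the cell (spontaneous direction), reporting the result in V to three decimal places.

Co³⁺/Co²⁺ is the cathode (higher E°), Zn²⁺/Zn the anode: E°cell = +1.82 − (-0.73) = +2.55 V, n = 2.
Overall: 2 Co³⁺(aq) + Zn(s) → 2 Co²⁺(aq) + Zn²⁺(aq)
Q = [Co²⁺]^2·[Zn²⁺] / ([Co³⁺]^2); log Q = -2.277.
E = E° − (0.0592/n) log Q = +2.55 − (0.0592/2)(-2.277) = +2.617 V.

+2.617 V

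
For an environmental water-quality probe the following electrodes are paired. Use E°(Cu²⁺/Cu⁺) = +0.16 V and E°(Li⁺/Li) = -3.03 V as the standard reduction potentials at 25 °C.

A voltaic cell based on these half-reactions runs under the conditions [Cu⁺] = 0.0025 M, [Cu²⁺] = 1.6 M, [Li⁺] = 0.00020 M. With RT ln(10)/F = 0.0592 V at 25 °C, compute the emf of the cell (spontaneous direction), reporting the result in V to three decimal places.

Cu²⁺/Cu⁺ is the cathode (higher E°), Li⁺/Li the anode: E°cell = +0.16 − (-3.03) = +3.19 V, n = 1.
Overall: Cu²⁺(aq) + Li(s) → Cu⁺(aq) + Li⁺(aq)
Q = [Cu⁺]·[Li⁺] / ([Cu²⁺]); log Q = -6.505.
E = E° − (0.0592/n) log Q = +3.19 − (0.0592/1)(-6.505) = +3.575 V.

+3.575 V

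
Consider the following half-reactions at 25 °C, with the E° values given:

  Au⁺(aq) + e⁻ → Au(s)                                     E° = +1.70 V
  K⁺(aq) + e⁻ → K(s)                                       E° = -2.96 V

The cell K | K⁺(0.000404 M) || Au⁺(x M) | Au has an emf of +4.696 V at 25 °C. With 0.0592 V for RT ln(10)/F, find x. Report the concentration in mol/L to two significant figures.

0.0016 M

Au⁺/Au is the cathode, K⁺/K the anode: E°cell = +4.66 V, n = 1.
Overall reaction: Au⁺(aq) + K(s) → Au(s) + K⁺(aq); Q = [K⁺]^1/[Au⁺]^1.
From E = E° − (0.0592/n) log Q: log Q = (E° − E)·n/0.0592 = (+4.66 − (+4.696))·1/0.0592 = -0.6081.
So 1·log[Au⁺] = 1·log(0.000404) − log Q = -3.3936 − (-0.6081) = -2.7855; [Au⁺] = 10^(-2.7855) ≈ 0.0016 M.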